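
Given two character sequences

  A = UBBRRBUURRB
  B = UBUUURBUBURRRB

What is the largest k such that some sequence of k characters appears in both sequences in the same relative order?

Pick U [1,1]; then B [2,2]; then R [5,6]; then B [6,7]; then U [7,8]; then U [8,10]; then R [9,12]; then R [10,13]; then B [11,14]; all 9 characters appear in both, in order. The LCS DP gives dp[11][14] = 9, so this is optimal.

9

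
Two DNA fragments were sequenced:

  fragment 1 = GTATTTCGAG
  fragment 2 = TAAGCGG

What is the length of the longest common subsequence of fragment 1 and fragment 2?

Let dp[i][j] be the LCS length of the first i bases of fragment 1 and the first j bases of fragment 2. dp[i][j] = dp[i-1][j-1]+1 when the i-th and j-th bases match, else max(dp[i-1][j], dp[i][j-1]).
    ·  T  A  A  G  C  G  G
 ·  0  0  0  0  0  0  0  0
 G  0  0  0  0  1  1  1  1
 T  0  1  1  1  1  1  1  1
 A  0  1  2  2  2  2  2  2
 T  0  1  2  2  2  2  2  2
 T  0  1  2  2  2  2  2  2
 T  0  1  2  2  2  2  2  2
 C  0  1  2  2  2  3  3  3
 G  0  1  2  2  3  3  4  4
 A  0  1  2  3  3  3  4  4
 G  0  1  2  3  4  4  4  5
dp[10][7] = 5. One LCS (by backtracking along matches): TACGG.

5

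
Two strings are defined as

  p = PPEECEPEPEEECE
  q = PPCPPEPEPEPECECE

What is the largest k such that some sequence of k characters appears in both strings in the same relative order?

Match P at p[1]=q[1], then P at p[2]=q[2], then C at p[5]=q[3], then E at p[6]=q[6], then P at p[7]=q[7], then E at p[8]=q[8], then P at p[9]=q[9], then E at p[10]=q[10], then E at p[11]=q[12], then E at p[12]=q[14], then C at p[13]=q[15], then E at p[14]=q[16] — 12 characters in the same relative order in both. Since dp[14][16] = 12, nothing longer is possible.

12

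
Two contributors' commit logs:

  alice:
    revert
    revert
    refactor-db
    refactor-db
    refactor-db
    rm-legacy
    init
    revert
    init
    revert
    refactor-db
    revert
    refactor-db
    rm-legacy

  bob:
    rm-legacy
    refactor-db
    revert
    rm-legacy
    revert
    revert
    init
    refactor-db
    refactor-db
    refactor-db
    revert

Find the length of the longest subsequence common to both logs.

6

Match revert [1,5], revert [2,6], refactor-db [4,8], refactor-db [5,9], refactor-db [11,10], revert [12,11] — 6 commits in the same relative order in both. The LCS DP gives dp[14][11] = 6, so this is optimal.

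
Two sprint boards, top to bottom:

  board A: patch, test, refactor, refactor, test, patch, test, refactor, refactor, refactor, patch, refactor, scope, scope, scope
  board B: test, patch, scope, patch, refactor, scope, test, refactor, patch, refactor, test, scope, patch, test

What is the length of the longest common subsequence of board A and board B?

7

One common subsequence of length 7: patch [1,4] → test [2,7] → refactor [3,8] → refactor [4,10] → test [5,11] → patch [6,13] → test [7,14], and the DP table's final entry dp[15][14] is also 7, so no common subsequence is longer.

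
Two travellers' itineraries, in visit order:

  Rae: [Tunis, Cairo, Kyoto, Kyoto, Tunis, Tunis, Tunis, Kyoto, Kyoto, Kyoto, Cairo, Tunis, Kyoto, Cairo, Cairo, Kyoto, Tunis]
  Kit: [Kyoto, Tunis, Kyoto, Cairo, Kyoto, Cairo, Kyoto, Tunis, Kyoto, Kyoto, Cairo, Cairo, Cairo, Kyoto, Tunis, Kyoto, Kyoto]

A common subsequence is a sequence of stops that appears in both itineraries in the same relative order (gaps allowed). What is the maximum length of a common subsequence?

One common subsequence of length 12: Tunis at Rae[1]=Kit[2], Cairo at Rae[2]=Kit[4], Kyoto at Rae[3]=Kit[5], Kyoto at Rae[4]=Kit[7], Tunis at Rae[7]=Kit[8], Kyoto at Rae[9]=Kit[9], Kyoto at Rae[10]=Kit[10], Cairo at Rae[11]=Kit[11], Cairo at Rae[14]=Kit[12], Cairo at Rae[15]=Kit[13], Kyoto at Rae[16]=Kit[14], Tunis at Rae[17]=Kit[15]. dp[17][17] = 12 confirms this is the maximum.

12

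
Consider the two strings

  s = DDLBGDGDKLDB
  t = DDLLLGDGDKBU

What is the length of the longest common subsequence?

9

Match D [1,1], D [2,2], L [3,5], G [5,6], D [6,7], G [7,8], D [8,9], K [9,10], B [12,11] — 9 characters in the same relative order in both, and the DP table's final entry dp[12][12] is also 9, so no common subsequence is longer.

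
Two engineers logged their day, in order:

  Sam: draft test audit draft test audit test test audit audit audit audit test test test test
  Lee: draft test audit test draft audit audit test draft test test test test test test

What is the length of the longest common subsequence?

11

Pick draft at Sam[1]=Lee[1], test at Sam[2]=Lee[2], audit at Sam[3]=Lee[3], draft at Sam[4]=Lee[5], test at Sam[5]=Lee[8], test at Sam[7]=Lee[10], test at Sam[8]=Lee[11], test at Sam[13]=Lee[12], test at Sam[14]=Lee[13], test at Sam[15]=Lee[14], test at Sam[16]=Lee[15]; all 11 tasks appear in both, in order. Since dp[16][15] = 11, nothing longer is possible.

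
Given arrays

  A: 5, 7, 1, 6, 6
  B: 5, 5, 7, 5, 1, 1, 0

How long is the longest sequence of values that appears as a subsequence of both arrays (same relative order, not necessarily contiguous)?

3

Let dp[i][j] be the LCS length of the first i values of A and the first j values of B. dp[i][j] = dp[i-1][j-1]+1 when the i-th and j-th values match, else max(dp[i-1][j], dp[i][j-1]).
    ·  5  5  7  5  1  1  0
 ·  0  0  0  0  0  0  0  0
 5  0  1  1  1  1  1  1  1
 7  0  1  1  2  2  2  2  2
 1  0  1  1  2  2  3  3  3
 6  0  1  1  2  2  3  3  3
 6  0  1  1  2  2  3  3  3
dp[5][7] = 3. One LCS (by backtracking along matches): 5, 7, 1.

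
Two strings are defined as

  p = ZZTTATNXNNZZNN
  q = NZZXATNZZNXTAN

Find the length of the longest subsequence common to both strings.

One common subsequence of length 9: Z at p[1]=q[2] → Z at p[2]=q[3] → A at p[5]=q[5] → T at p[6]=q[6] → N at p[10]=q[7] → Z at p[11]=q[8] → Z at p[12]=q[9] → N at p[13]=q[10] → N at p[14]=q[14]. The LCS DP gives dp[14][14] = 9, so this is optimal.

9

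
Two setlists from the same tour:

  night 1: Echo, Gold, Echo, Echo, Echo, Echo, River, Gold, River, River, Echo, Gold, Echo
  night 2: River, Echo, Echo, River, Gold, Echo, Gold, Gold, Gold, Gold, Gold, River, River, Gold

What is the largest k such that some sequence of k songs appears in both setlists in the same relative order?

7

One common subsequence of length 7: Echo at night 1[1]=night 2[3], Gold at night 1[2]=night 2[5], Echo at night 1[3]=night 2[6], Gold at night 1[8]=night 2[11], River at night 1[9]=night 2[12], River at night 1[10]=night 2[13], Gold at night 1[12]=night 2[14]. The LCS DP gives dp[13][14] = 7, so this is optimal.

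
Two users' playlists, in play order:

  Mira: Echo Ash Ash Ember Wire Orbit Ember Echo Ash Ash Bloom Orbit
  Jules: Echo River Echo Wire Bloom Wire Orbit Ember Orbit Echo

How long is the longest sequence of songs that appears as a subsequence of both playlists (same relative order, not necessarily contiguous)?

5

Taking Echo [1,3], Wire [5,6], Orbit [6,7], Ember [7,8], Echo [8,10] gives a common subsequence of length 5. dp[12][10] = 5 confirms this is the maximum.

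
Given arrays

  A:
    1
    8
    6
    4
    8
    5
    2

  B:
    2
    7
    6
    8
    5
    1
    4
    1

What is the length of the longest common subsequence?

Let dp[i][j] be the LCS length of the first i values of A and the first j values of B. dp[i][j] = dp[i-1][j-1]+1 when the i-th and j-th values match, else max(dp[i-1][j], dp[i][j-1]).
    ·  2  7  6  8  5  1  4  1
 ·  0  0  0  0  0  0  0  0  0
 1  0  0  0  0  0  0  1  1  1
 8  0  0  0  0  1  1  1  1  1
 6  0  0  0  1  1  1  1  1  1
 4  0  0  0  1  1  1  1  2  2
 8  0  0  0  1  2  2  2  2  2
 5  0  0  0  1  2  3  3  3  3
 2  0  1  1  1  2  3  3  3  3
dp[7][8] = 3. One LCS (by backtracking along matches): 6, 8, 5.

3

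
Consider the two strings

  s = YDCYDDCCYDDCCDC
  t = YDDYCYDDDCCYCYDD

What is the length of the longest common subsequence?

11

Pick Y (s #1, t #1) → D (s #2, t #3) → C (s #3, t #5) → Y (s #4, t #6) → D (s #5, t #8) → D (s #6, t #9) → C (s #7, t #11) → C (s #8, t #13) → Y (s #9, t #14) → D (s #11, t #15) → D (s #14, t #16); all 11 characters appear in both, in order. The LCS DP gives dp[15][16] = 11, so this is optimal.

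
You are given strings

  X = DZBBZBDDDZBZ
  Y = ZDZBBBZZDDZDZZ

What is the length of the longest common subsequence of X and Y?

One common subsequence of length 10: D [1,2], Z [2,3], B [3,5], B [4,6], Z [5,8], D [7,9], D [8,10], D [9,12], Z [10,13], Z [12,14]. Since dp[12][14] = 10, nothing longer is possible.

10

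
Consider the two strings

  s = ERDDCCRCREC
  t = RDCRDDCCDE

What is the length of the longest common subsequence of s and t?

Let dp[i][j] be the LCS length of the first i characters of s and the first j characters of t. dp[i][j] = dp[i-1][j-1]+1 when the i-th and j-th characters match, else max(dp[i-1][j], dp[i][j-1]).
    ·  R  D  C  R  D  D  C  C  D  E
 ·  0  0  0  0  0  0  0  0  0  0  0
 E  0  0  0  0  0  0  0  0  0  0  1
 R  0  1  1  1  1  1  1  1  1  1  1
 D  0  1  2  2  2  2  2  2  2  2  2
 D  0  1  2  2  2  3  3  3  3  3  3
 C  0  1  2  3  3  3  3  4  4  4  4
 C  0  1  2  3  3  3  3  4  5  5  5
 R  0  1  2  3  4  4  4  4  5  5  5
 C  0  1  2  3  4  4  4  5  5  5  5
 R  0  1  2  3  4  4  4  5  5  5  5
 E  0  1  2  3  4  4  4  5  5  5  6
 C  0  1  2  3  4  4  4  5  6  6  6
dp[11][10] = 6. One LCS (by backtracking along matches): RDDCCE.

6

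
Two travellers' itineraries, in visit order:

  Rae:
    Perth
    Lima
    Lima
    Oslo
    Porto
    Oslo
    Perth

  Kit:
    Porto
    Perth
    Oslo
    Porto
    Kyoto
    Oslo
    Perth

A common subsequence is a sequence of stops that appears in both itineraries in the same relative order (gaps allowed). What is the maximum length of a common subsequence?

5

Pick Perth (Rae #1, Kit #2), then Oslo (Rae #4, Kit #3), then Porto (Rae #5, Kit #4), then Oslo (Rae #6, Kit #6), then Perth (Rae #7, Kit #7); all 5 stops appear in both, in order. dp[7][7] = 5 confirms this is the maximum.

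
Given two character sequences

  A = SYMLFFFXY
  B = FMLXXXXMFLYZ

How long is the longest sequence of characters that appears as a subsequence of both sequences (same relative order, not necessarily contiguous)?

4

Let dp[i][j] be the LCS length of the first i characters of A and the first j characters of B. dp[i][j] = dp[i-1][j-1]+1 when the i-th and j-th characters match, else max(dp[i-1][j], dp[i][j-1]).
    ·  F  M  L  X  X  X  X  M  F  L  Y  Z
 ·  0  0  0  0  0  0  0  0  0  0  0  0  0
 S  0  0  0  0  0  0  0  0  0  0  0  0  0
 Y  0  0  0  0  0  0  0  0  0  0  0  1  1
 M  0  0  1  1  1  1  1  1  1  1  1  1  1
 L  0  0  1  2  2  2  2  2  2  2  2  2  2
 F  0  1  1  2  2  2  2  2  2  3  3  3  3
 F  0  1  1  2  2  2  2  2  2  3  3  3  3
 F  0  1  1  2  2  2  2  2  2  3  3  3  3
 X  0  1  1  2  3  3  3  3  3  3  3  3  3
 Y  0  1  1  2  3  3  3  3  3  3  3  4  4
dp[9][12] = 4. One LCS (by backtracking along matches): MLFY.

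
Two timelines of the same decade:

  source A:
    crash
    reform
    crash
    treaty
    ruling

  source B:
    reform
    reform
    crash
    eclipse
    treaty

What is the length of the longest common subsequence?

3

Pick reform at source A[2]=source B[2], crash at source A[3]=source B[3], treaty at source A[4]=source B[5]; all 3 events appear in both, in order, and the DP table's final entry dp[5][5] is also 3, so no common subsequence is longer.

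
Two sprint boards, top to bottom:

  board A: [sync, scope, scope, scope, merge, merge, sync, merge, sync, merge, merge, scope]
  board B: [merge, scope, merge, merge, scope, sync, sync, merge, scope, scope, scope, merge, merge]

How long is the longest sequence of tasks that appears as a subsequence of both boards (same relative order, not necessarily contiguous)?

7

One common subsequence of length 7: scope [4,2], then merge [5,3], then merge [6,4], then sync [7,7], then merge [8,8], then merge [10,12], then merge [11,13]. Since dp[12][13] = 7, nothing longer is possible.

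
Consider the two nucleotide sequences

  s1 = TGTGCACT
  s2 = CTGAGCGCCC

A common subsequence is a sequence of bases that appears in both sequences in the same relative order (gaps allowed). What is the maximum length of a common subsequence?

5

Let dp[i][j] be the LCS length of the first i bases of s1 and the first j bases of s2. dp[i][j] = dp[i-1][j-1]+1 when the i-th and j-th bases match, else max(dp[i-1][j], dp[i][j-1]).
    ·  C  T  G  A  G  C  G  C  C  C
 ·  0  0  0  0  0  0  0  0  0  0  0
 T  0  0  1  1  1  1  1  1  1  1  1
 G  0  0  1  2  2  2  2  2  2  2  2
 T  0  0  1  2  2  2  2  2  2  2  2
 G  0  0  1  2  2  3  3  3  3  3  3
 C  0  1  1  2  2  3  4  4  4  4  4
 A  0  1  1  2  3  3  4  4  4  4  4
 C  0  1  1  2  3  3  4  4  5  5  5
 T  0  1  2  2  3  3  4  4  5  5  5
dp[8][10] = 5. One LCS (by backtracking along matches): TGGCC.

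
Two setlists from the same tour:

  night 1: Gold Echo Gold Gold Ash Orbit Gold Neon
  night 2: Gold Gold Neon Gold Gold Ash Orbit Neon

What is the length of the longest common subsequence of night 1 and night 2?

6

Pick Gold (night 1 #1, night 2 #2), then Gold (night 1 #3, night 2 #4), then Gold (night 1 #4, night 2 #5), then Ash (night 1 #5, night 2 #6), then Orbit (night 1 #6, night 2 #7), then Neon (night 1 #8, night 2 #8); all 6 songs appear in both, in order. dp[8][8] = 6 confirms this is the maximum.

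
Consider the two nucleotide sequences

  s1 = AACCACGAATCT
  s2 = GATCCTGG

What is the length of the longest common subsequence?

One common subsequence of length 5: G at s1[7]=s2[1], then A at s1[9]=s2[2], then T at s1[10]=s2[3], then C at s1[11]=s2[5], then T at s1[12]=s2[6]. Since dp[12][8] = 5, nothing longer is possible.

5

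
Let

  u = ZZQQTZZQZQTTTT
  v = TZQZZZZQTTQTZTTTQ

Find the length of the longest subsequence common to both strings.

Pick Z [1,4]; then Z [2,5]; then Z [6,6]; then Z [7,7]; then Q [8,8]; then Q [10,11]; then T [11,12]; then T [12,14]; then T [13,15]; then T [14,16]; all 10 characters appear in both, in order. Since dp[14][17] = 10, nothing longer is possible.

10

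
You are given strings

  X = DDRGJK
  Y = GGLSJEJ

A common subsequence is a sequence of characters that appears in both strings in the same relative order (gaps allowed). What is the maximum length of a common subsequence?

One common subsequence of length 2: G (X #4, Y #2); then J (X #5, Y #7). dp[6][7] = 2 confirms this is the maximum.

2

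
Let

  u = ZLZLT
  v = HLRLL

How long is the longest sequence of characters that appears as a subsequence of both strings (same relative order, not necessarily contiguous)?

2

Taking L (u #2, v #4) → L (u #4, v #5) gives a common subsequence of length 2, and the DP table's final entry dp[5][5] is also 2, so no common subsequence is longer.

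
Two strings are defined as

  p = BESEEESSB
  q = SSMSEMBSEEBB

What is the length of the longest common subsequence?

Let dp[i][j] be the LCS length of the first i characters of p and the first j characters of q. dp[i][j] = dp[i-1][j-1]+1 when the i-th and j-th characters match, else max(dp[i-1][j], dp[i][j-1]).
    ·  S  S  M  S  E  M  B  S  E  E  B  B
 ·  0  0  0  0  0  0  0  0  0  0  0  0  0
 B  0  0  0  0  0  0  0  1  1  1  1  1  1
 E  0  0  0  0  0  1  1  1  1  2  2  2  2
 S  0  1  1  1  1  1  1  1  2  2  2  2  2
 E  0  1  1  1  1  2  2  2  2  3  3  3  3
 E  0  1  1  1  1  2  2  2  2  3  4  4  4
 E  0  1  1  1  1  2  2  2  2  3  4  4  4
 S  0  1  2  2  2  2  2  2  3  3  4  4  4
 S  0  1  2  2  3  3  3  3  3  3  4  4  4
 B  0  1  2  2  3  3  3  4  4  4  4  5  5
dp[9][12] = 5. One LCS (by backtracking along matches): BSEEB.

5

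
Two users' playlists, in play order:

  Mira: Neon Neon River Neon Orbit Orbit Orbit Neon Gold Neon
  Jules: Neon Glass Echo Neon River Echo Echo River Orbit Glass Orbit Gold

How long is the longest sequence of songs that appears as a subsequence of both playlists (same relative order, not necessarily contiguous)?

Taking Neon [1,1], then Neon [2,4], then River [3,8], then Orbit [5,9], then Orbit [7,11], then Gold [9,12] gives a common subsequence of length 6, and the DP table's final entry dp[10][12] is also 6, so no common subsequence is longer.

6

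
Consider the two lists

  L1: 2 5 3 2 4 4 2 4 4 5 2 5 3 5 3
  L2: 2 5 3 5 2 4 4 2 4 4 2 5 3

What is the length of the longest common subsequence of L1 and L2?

12

Taking 2 [1,1]; then 5 [2,2]; then 3 [3,3]; then 2 [4,5]; then 4 [5,6]; then 4 [6,7]; then 2 [7,8]; then 4 [8,9]; then 4 [9,10]; then 2 [11,11]; then 5 [14,12]; then 3 [15,13] gives a common subsequence of length 12. dp[15][13] = 12 confirms this is the maximum.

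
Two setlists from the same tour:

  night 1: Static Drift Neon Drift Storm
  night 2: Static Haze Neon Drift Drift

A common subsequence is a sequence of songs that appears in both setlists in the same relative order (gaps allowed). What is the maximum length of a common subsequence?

3

One common subsequence of length 3: Static [1,1], then Drift [2,4], then Drift [4,5]. The LCS DP gives dp[5][5] = 3, so this is optimal.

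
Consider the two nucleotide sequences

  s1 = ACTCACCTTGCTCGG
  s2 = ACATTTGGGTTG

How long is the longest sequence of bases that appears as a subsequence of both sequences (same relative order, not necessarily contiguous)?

8

One common subsequence of length 8: A [1,1], then C [2,2], then T [3,4], then T [8,5], then T [9,6], then G [10,9], then T [12,11], then G [15,12]. dp[15][12] = 8 confirms this is the maximum.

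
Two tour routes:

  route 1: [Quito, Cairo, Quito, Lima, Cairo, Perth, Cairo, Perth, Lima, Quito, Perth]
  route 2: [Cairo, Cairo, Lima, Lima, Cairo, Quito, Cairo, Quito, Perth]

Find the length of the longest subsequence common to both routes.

6

Match Cairo [2,2], then Lima [4,4], then Cairo [5,5], then Cairo [7,7], then Quito [10,8], then Perth [11,9] — 6 stops in the same relative order in both, and the DP table's final entry dp[11][9] is also 6, so no common subsequence is longer.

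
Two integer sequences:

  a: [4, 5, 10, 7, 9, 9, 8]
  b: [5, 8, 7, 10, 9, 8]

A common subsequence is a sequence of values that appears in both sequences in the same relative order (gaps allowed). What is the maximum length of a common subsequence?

4

Let dp[i][j] be the LCS length of the first i values of a and the first j values of b. dp[i][j] = dp[i-1][j-1]+1 when the i-th and j-th values match, else max(dp[i-1][j], dp[i][j-1]).
    ·  5  8  7 10  9  8
 ·  0  0  0  0  0  0  0
 4  0  0  0  0  0  0  0
 5  0  1  1  1  1  1  1
10  0  1  1  1  2  2  2
 7  0  1  1  2  2  2  2
 9  0  1  1  2  2  3  3
 9  0  1  1  2  2  3  3
 8  0  1  2  2  2  3  4
dp[7][6] = 4. One LCS (by backtracking along matches): 5, 10, 9, 8.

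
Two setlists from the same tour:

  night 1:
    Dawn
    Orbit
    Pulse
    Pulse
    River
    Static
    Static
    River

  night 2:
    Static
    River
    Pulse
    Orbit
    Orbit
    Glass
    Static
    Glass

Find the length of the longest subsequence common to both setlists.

Taking Orbit at night 1[2]=night 2[5]; then Static at night 1[6]=night 2[7] gives a common subsequence of length 2. The LCS DP gives dp[8][8] = 2, so this is optimal.

2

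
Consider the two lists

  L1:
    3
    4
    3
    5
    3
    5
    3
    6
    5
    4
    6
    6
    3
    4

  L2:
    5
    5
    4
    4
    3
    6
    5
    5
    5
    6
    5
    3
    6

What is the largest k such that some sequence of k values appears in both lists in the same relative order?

7

Taking 4 (L1 #2, L2 #4), then 3 (L1 #3, L2 #5), then 5 (L1 #4, L2 #8), then 5 (L1 #6, L2 #9), then 6 (L1 #8, L2 #10), then 5 (L1 #9, L2 #11), then 6 (L1 #12, L2 #13) gives a common subsequence of length 7. dp[14][13] = 7 confirms this is the maximum.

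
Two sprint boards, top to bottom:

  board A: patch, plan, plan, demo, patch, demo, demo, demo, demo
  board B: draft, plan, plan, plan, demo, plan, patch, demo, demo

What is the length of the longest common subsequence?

Pick plan [2,3] → plan [3,4] → demo [4,5] → patch [5,7] → demo [8,8] → demo [9,9]; all 6 tasks appear in both, in order. Since dp[9][9] = 6, nothing longer is possible.

6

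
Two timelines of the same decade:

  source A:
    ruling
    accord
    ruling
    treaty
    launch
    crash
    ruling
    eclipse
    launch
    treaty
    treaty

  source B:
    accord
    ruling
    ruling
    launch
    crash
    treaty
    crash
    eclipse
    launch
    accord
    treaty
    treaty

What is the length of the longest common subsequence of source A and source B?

Taking ruling (source A #1, source B #2) → ruling (source A #3, source B #3) → treaty (source A #4, source B #6) → crash (source A #6, source B #7) → eclipse (source A #8, source B #8) → launch (source A #9, source B #9) → treaty (source A #10, source B #11) → treaty (source A #11, source B #12) gives a common subsequence of length 8. dp[11][12] = 8 confirms this is the maximum.

8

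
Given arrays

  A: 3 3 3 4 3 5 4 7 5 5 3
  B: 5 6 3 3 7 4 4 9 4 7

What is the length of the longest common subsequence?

One common subsequence of length 5: 3 at A[1]=B[3], 3 at A[2]=B[4], 4 at A[4]=B[7], 4 at A[7]=B[9], 7 at A[8]=B[10]. Since dp[11][10] = 5, nothing longer is possible.

5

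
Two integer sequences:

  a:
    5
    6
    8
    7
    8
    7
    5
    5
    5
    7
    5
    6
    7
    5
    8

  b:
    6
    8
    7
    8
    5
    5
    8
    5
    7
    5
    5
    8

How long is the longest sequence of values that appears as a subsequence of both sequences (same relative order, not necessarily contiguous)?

11

One common subsequence of length 11: 6 (a #2, b #1) → 8 (a #3, b #2) → 7 (a #4, b #3) → 8 (a #5, b #4) → 5 (a #7, b #5) → 5 (a #8, b #6) → 5 (a #9, b #8) → 7 (a #10, b #9) → 5 (a #11, b #10) → 5 (a #14, b #11) → 8 (a #15, b #12), and the DP table's final entry dp[15][12] is also 11, so no common subsequence is longer.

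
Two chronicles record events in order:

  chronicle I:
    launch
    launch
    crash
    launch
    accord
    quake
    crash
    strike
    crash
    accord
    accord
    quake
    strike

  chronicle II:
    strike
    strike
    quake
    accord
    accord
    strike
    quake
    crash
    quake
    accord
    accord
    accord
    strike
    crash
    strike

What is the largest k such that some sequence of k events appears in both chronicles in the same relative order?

One common subsequence of length 6: accord (chronicle I #5, chronicle II #5); then quake (chronicle I #6, chronicle II #7); then crash (chronicle I #7, chronicle II #8); then strike (chronicle I #8, chronicle II #13); then crash (chronicle I #9, chronicle II #14); then strike (chronicle I #13, chronicle II #15), and the DP table's final entry dp[13][15] is also 6, so no common subsequence is longer.

6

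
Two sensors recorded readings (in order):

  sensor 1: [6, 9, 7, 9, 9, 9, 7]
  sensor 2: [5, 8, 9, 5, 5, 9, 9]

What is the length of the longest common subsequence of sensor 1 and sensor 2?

Let dp[i][j] be the LCS length of the first i values of sensor 1 and the first j values of sensor 2. dp[i][j] = dp[i-1][j-1]+1 when the i-th and j-th values match, else max(dp[i-1][j], dp[i][j-1]).
    ·  5  8  9  5  5  9  9
 ·  0  0  0  0  0  0  0  0
 6  0  0  0  0  0  0  0  0
 9  0  0  0  1  1  1  1  1
 7  0  0  0  1  1  1  1  1
 9  0  0  0  1  1  1  2  2
 9  0  0  0  1  1  1  2  3
 9  0  0  0  1  1  1  2  3
 7  0  0  0  1  1  1  2  3
dp[7][7] = 3. One LCS (by backtracking along matches): 9, 9, 9.

3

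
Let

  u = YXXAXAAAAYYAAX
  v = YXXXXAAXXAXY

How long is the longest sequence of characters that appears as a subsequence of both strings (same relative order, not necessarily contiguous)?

8

One common subsequence of length 8: Y (u #1, v #1), X (u #2, v #3), X (u #3, v #4), X (u #5, v #5), A (u #6, v #6), A (u #7, v #7), A (u #8, v #10), Y (u #11, v #12). Since dp[14][12] = 8, nothing longer is possible.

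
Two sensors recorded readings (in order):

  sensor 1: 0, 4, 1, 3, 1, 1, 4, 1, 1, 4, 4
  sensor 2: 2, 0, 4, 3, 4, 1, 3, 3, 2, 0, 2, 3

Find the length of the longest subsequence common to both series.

Let dp[i][j] be the LCS length of the first i values of sensor 1 and the first j values of sensor 2. dp[i][j] = dp[i-1][j-1]+1 when the i-th and j-th values match, else max(dp[i-1][j], dp[i][j-1]).
    ·  2  0  4  3  4  1  3  3  2  0  2  3
 ·  0  0  0  0  0  0  0  0  0  0  0  0  0
 0  0  0  1  1  1  1  1  1  1  1  1  1  1
 4  0  0  1  2  2  2  2  2  2  2  2  2  2
 1  0  0  1  2  2  2  3  3  3  3  3  3  3
 3  0  0  1  2  3  3  3  4  4  4  4  4  4
 1  0  0  1  2  3  3  4  4  4  4  4  4  4
 1  0  0  1  2  3  3  4  4  4  4  4  4  4
 4  0  0  1  2  3  4  4  4  4  4  4  4  4
 1  0  0  1  2  3  4  5  5  5  5  5  5  5
 1  0  0  1  2  3  4  5  5  5  5  5  5  5
 4  0  0  1  2  3  4  5  5  5  5  5  5  5
 4  0  0  1  2  3  4  5  5  5  5  5  5  5
dp[11][12] = 5. One LCS (by backtracking along matches): 0, 4, 3, 4, 1.

5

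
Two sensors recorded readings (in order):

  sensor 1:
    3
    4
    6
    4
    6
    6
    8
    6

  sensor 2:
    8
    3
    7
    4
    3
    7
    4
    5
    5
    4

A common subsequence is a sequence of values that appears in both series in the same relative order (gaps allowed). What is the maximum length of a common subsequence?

3

Let dp[i][j] be the LCS length of the first i values of sensor 1 and the first j values of sensor 2. dp[i][j] = dp[i-1][j-1]+1 when the i-th and j-th values match, else max(dp[i-1][j], dp[i][j-1]).
    ·  8  3  7  4  3  7  4  5  5  4
 ·  0  0  0  0  0  0  0  0  0  0  0
 3  0  0  1  1  1  1  1  1  1  1  1
 4  0  0  1  1  2  2  2  2  2  2  2
 6  0  0  1  1  2  2  2  2  2  2  2
 4  0  0  1  1  2  2  2  3  3  3  3
 6  0  0  1  1  2  2  2  3  3  3  3
 6  0  0  1  1  2  2  2  3  3  3  3
 8  0  1  1  1  2  2  2  3  3  3  3
 6  0  1  1  1  2  2  2  3  3  3  3
dp[8][10] = 3. One LCS (by backtracking along matches): 3, 4, 4.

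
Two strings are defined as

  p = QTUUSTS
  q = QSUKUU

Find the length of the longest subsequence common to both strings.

3

Match Q at p[1]=q[1], U at p[3]=q[5], U at p[4]=q[6] — 3 characters in the same relative order in both. The LCS DP gives dp[7][6] = 3, so this is optimal.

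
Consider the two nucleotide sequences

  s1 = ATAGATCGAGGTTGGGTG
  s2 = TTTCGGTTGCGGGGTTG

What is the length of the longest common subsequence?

12

Pick T (s1 #2, s2 #2), T (s1 #6, s2 #3), C (s1 #7, s2 #4), G (s1 #10, s2 #5), G (s1 #11, s2 #6), T (s1 #12, s2 #7), T (s1 #13, s2 #8), G (s1 #14, s2 #12), G (s1 #15, s2 #13), G (s1 #16, s2 #14), T (s1 #17, s2 #16), G (s1 #18, s2 #17); all 12 bases appear in both, in order. The LCS DP gives dp[18][17] = 12, so this is optimal.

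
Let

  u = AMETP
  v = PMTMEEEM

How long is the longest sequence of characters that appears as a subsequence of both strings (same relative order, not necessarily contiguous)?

2

One common subsequence of length 2: M [2,4], then E [3,7]. Since dp[5][8] = 2, nothing longer is possible.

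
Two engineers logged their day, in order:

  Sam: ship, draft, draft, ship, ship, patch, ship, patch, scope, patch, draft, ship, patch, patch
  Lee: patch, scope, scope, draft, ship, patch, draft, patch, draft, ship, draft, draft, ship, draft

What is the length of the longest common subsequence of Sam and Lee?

Pick ship [1,5], then draft [2,7], then draft [3,9], then ship [4,10], then ship [7,13], then draft [11,14]; all 6 tasks appear in both, in order. Since dp[14][14] = 6, nothing longer is possible.

6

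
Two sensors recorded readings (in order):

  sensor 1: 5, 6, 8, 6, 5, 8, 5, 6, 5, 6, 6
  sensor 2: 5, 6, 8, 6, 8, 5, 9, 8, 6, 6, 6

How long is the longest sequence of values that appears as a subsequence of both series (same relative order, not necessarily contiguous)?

9

Match 5 [1,1], 6 [2,2], 8 [3,3], 6 [4,4], 5 [5,6], 8 [6,8], 6 [8,9], 6 [10,10], 6 [11,11] — 9 values in the same relative order in both, and the DP table's final entry dp[11][11] is also 9, so no common subsequence is longer.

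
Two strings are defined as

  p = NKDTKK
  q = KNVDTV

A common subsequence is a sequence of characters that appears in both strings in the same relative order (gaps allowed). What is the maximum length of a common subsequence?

3

Let dp[i][j] be the LCS length of the first i characters of p and the first j characters of q. dp[i][j] = dp[i-1][j-1]+1 when the i-th and j-th characters match, else max(dp[i-1][j], dp[i][j-1]).
    ·  K  N  V  D  T  V
 ·  0  0  0  0  0  0  0
 N  0  0  1  1  1  1  1
 K  0  1  1  1  1  1  1
 D  0  1  1  1  2  2  2
 T  0  1  1  1  2  3  3
 K  0  1  1  1  2  3  3
 K  0  1  1  1  2  3  3
dp[6][6] = 3. One LCS (by backtracking along matches): NDT.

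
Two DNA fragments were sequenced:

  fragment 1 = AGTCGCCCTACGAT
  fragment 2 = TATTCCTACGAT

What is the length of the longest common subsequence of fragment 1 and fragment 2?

10

Taking A (fragment 1 #1, fragment 2 #2), T (fragment 1 #3, fragment 2 #4), C (fragment 1 #7, fragment 2 #5), C (fragment 1 #8, fragment 2 #6), T (fragment 1 #9, fragment 2 #7), A (fragment 1 #10, fragment 2 #8), C (fragment 1 #11, fragment 2 #9), G (fragment 1 #12, fragment 2 #10), A (fragment 1 #13, fragment 2 #11), T (fragment 1 #14, fragment 2 #12) gives a common subsequence of length 10. The LCS DP gives dp[14][12] = 10, so this is optimal.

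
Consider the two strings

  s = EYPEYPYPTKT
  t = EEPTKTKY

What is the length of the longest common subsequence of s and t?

Pick E (s #1, t #1); then E (s #4, t #2); then P (s #8, t #3); then T (s #9, t #4); then K (s #10, t #5); then T (s #11, t #6); all 6 characters appear in both, in order. dp[11][8] = 6 confirms this is the maximum.

6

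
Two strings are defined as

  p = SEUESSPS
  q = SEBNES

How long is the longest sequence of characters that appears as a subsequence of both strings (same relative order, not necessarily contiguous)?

Let dp[i][j] be the LCS length of the first i characters of p and the first j characters of q. dp[i][j] = dp[i-1][j-1]+1 when the i-th and j-th characters match, else max(dp[i-1][j], dp[i][j-1]).
    ·  S  E  B  N  E  S
 ·  0  0  0  0  0  0  0
 S  0  1  1  1  1  1  1
 E  0  1  2  2  2  2  2
 U  0  1  2  2  2  2  2
 E  0  1  2  2  2  3  3
 S  0  1  2  2  2  3  4
 S  0  1  2  2  2  3  4
 P  0  1  2  2  2  3  4
 S  0  1  2  2  2  3  4
dp[8][6] = 4. One LCS (by backtracking along matches): SEES.

4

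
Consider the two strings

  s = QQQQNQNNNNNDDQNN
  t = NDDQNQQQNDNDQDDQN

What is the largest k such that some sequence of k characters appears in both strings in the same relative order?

Match Q [1,4], then Q [2,6], then Q [3,7], then Q [4,8], then N [5,11], then Q [6,13], then D [12,14], then D [13,15], then Q [14,16], then N [16,17] — 10 characters in the same relative order in both. dp[16][17] = 10 confirms this is the maximum.

10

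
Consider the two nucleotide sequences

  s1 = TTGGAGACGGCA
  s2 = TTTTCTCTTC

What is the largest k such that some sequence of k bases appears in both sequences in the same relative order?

4

Match T (s1 #1, s2 #4), then T (s1 #2, s2 #6), then C (s1 #8, s2 #7), then C (s1 #11, s2 #10) — 4 bases in the same relative order in both. The LCS DP gives dp[12][10] = 4, so this is optimal.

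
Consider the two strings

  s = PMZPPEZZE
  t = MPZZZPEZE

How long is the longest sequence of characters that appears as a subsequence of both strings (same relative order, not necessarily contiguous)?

Pick P at s[1]=t[2]; then Z at s[3]=t[5]; then P at s[5]=t[6]; then E at s[6]=t[7]; then Z at s[8]=t[8]; then E at s[9]=t[9]; all 6 characters appear in both, in order. The LCS DP gives dp[9][9] = 6, so this is optimal.

6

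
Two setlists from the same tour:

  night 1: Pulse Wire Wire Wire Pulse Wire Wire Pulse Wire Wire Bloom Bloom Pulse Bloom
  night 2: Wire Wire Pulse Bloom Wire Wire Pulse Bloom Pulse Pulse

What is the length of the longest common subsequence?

Taking Wire [3,1] → Wire [4,2] → Pulse [5,3] → Wire [6,5] → Wire [7,6] → Pulse [8,7] → Bloom [11,8] → Pulse [13,10] gives a common subsequence of length 8. The LCS DP gives dp[14][10] = 8, so this is optimal.

8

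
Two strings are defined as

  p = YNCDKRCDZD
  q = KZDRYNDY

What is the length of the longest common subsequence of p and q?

3

Let dp[i][j] be the LCS length of the first i characters of p and the first j characters of q. dp[i][j] = dp[i-1][j-1]+1 when the i-th and j-th characters match, else max(dp[i-1][j], dp[i][j-1]).
    ·  K  Z  D  R  Y  N  D  Y
 ·  0  0  0  0  0  0  0  0  0
 Y  0  0  0  0  0  1  1  1  1
 N  0  0  0  0  0  1  2  2  2
 C  0  0  0  0  0  1  2  2  2
 D  0  0  0  1  1  1  2  3  3
 K  0  1  1  1  1  1  2  3  3
 R  0  1  1  1  2  2  2  3  3
 C  0  1  1  1  2  2  2  3  3
 D  0  1  1  2  2  2  2  3  3
 Z  0  1  2  2  2  2  2  3  3
 D  0  1  2  3  3  3  3  3  3
dp[10][8] = 3. One LCS (by backtracking along matches): YND.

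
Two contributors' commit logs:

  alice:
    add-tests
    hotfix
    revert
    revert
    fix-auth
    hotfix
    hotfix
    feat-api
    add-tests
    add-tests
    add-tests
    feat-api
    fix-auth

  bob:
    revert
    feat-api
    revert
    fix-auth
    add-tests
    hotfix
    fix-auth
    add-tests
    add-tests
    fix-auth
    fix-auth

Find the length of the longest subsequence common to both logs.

Taking revert [3,1] → revert [4,3] → fix-auth [5,4] → hotfix [6,6] → add-tests [9,8] → add-tests [10,9] → fix-auth [13,11] gives a common subsequence of length 7. Since dp[13][11] = 7, nothing longer is possible.

7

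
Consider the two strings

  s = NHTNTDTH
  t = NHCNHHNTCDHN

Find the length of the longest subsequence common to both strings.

6

Taking N [1,4], H [2,6], N [4,7], T [5,8], D [6,10], H [8,11] gives a common subsequence of length 6. The LCS DP gives dp[8][12] = 6, so this is optimal.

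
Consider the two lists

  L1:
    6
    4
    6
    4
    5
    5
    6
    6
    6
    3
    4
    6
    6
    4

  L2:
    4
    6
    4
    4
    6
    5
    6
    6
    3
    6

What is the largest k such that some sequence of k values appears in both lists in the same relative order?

8

Pick 6 [1,2], then 4 [2,4], then 6 [3,5], then 5 [6,6], then 6 [8,7], then 6 [9,8], then 3 [10,9], then 6 [13,10]; all 8 values appear in both, in order. dp[14][10] = 8 confirms this is the maximum.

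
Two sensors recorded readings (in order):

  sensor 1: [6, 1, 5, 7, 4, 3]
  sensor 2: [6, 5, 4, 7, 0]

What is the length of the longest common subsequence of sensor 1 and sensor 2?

One common subsequence of length 3: 6 at sensor 1[1]=sensor 2[1] → 5 at sensor 1[3]=sensor 2[2] → 7 at sensor 1[4]=sensor 2[4]. Since dp[6][5] = 3, nothing longer is possible.

3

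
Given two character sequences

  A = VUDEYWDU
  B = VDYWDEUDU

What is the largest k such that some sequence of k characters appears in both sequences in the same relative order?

Let dp[i][j] be the LCS length of the first i characters of A and the first j characters of B. dp[i][j] = dp[i-1][j-1]+1 when the i-th and j-th characters match, else max(dp[i-1][j], dp[i][j-1]).
    ·  V  D  Y  W  D  E  U  D  U
 ·  0  0  0  0  0  0  0  0  0  0
 V  0  1  1  1  1  1  1  1  1  1
 U  0  1  1  1  1  1  1  2  2  2
 D  0  1  2  2  2  2  2  2  3  3
 E  0  1  2  2  2  2  3  3  3  3
 Y  0  1  2  3  3  3  3  3  3  3
 W  0  1  2  3  4  4  4  4  4  4
 D  0  1  2  3  4  5  5  5  5  5
 U  0  1  2  3  4  5  5  6  6  6
dp[8][9] = 6. One LCS (by backtracking along matches): VDYWDU.

6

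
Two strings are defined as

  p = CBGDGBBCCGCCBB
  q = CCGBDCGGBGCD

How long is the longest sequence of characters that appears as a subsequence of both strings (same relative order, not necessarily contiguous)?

Match C (p #1, q #2), then B (p #2, q #4), then G (p #3, q #7), then G (p #5, q #8), then B (p #7, q #9), then G (p #10, q #10), then C (p #11, q #11) — 7 characters in the same relative order in both, and the DP table's final entry dp[14][12] is also 7, so no common subsequence is longer.

7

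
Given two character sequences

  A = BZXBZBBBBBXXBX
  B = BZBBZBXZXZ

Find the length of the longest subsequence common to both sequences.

7

Let dp[i][j] be the LCS length of the first i characters of A and the first j characters of B. dp[i][j] = dp[i-1][j-1]+1 when the i-th and j-th characters match, else max(dp[i-1][j], dp[i][j-1]).
    ·  B  Z  B  B  Z  B  X  Z  X  Z
 ·  0  0  0  0  0  0  0  0  0  0  0
 B  0  1  1  1  1  1  1  1  1  1  1
 Z  0  1  2  2  2  2  2  2  2  2  2
 X  0  1  2  2  2  2  2  3  3  3  3
 B  0  1  2  3  3  3  3  3  3  3  3
 Z  0  1  2  3  3  4  4  4  4  4  4
 B  0  1  2  3  4  4  5  5  5  5  5
 B  0  1  2  3  4  4  5  5  5  5  5
 B  0  1  2  3  4  4  5  5  5  5  5
 B  0  1  2  3  4  4  5  5  5  5  5
 B  0  1  2  3  4  4  5  5  5  5  5
 X  0  1  2  3  4  4  5  6  6  6  6
 X  0  1  2  3  4  4  5  6  6  7  7
 B  0  1  2  3  4  4  5  6  6  7  7
 X  0  1  2  3  4  4  5  6  6  7  7
dp[14][10] = 7. One LCS (by backtracking along matches): BZBZBXX.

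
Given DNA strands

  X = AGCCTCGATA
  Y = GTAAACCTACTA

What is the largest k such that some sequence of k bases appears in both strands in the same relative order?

Taking A at X[1]=Y[5]; then C at X[3]=Y[6]; then C at X[4]=Y[7]; then T at X[5]=Y[8]; then C at X[6]=Y[10]; then T at X[9]=Y[11]; then A at X[10]=Y[12] gives a common subsequence of length 7. Since dp[10][12] = 7, nothing longer is possible.

7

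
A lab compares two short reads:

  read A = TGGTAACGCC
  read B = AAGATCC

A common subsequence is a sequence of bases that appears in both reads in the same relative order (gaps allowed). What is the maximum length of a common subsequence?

Let dp[i][j] be the LCS length of the first i bases of read A and the first j bases of read B. dp[i][j] = dp[i-1][j-1]+1 when the i-th and j-th bases match, else max(dp[i-1][j], dp[i][j-1]).
    ·  A  A  G  A  T  C  C
 ·  0  0  0  0  0  0  0  0
 T  0  0  0  0  0  1  1  1
 G  0  0  0  1  1  1  1  1
 G  0  0  0  1  1  1  1  1
 T  0  0  0  1  1  2  2  2
 A  0  1  1  1  2  2  2  2
 A  0  1  2  2  2  2  2  2
 C  0  1  2  2  2  2  3  3
 G  0  1  2  3  3  3  3  3
 C  0  1  2  3  3  3  4  4
 C  0  1  2  3  3  3  4  5
dp[10][7] = 5. One LCS (by backtracking along matches): AAGCC.

5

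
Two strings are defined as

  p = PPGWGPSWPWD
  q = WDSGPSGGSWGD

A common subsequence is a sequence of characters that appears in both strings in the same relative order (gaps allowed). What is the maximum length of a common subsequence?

One common subsequence of length 6: P at p[1]=q[5], then G at p[3]=q[7], then G at p[5]=q[8], then S at p[7]=q[9], then W at p[8]=q[10], then D at p[11]=q[12]. Since dp[11][12] = 6, nothing longer is possible.

6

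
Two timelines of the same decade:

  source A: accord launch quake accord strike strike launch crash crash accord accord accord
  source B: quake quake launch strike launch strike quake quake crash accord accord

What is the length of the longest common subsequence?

6

Pick launch [2,3], strike [5,4], strike [6,6], crash [9,9], accord [11,10], accord [12,11]; all 6 events appear in both, in order. dp[12][11] = 6 confirms this is the maximum.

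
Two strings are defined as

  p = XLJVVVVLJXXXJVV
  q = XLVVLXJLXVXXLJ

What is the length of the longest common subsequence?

Taking X at p[1]=q[1], then L at p[2]=q[2], then V at p[6]=q[3], then V at p[7]=q[4], then L at p[8]=q[5], then J at p[9]=q[7], then X at p[10]=q[9], then X at p[11]=q[11], then X at p[12]=q[12], then J at p[13]=q[14] gives a common subsequence of length 10. dp[15][14] = 10 confirms this is the maximum.

10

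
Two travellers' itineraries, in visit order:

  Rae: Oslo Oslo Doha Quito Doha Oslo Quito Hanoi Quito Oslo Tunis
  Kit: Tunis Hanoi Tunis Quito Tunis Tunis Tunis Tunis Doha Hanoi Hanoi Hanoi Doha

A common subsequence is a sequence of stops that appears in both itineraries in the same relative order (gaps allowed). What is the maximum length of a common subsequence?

3

Pick Quito at Rae[4]=Kit[4], then Doha at Rae[5]=Kit[9], then Hanoi at Rae[8]=Kit[12]; all 3 stops appear in both, in order, and the DP table's final entry dp[11][13] is also 3, so no common subsequence is longer.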